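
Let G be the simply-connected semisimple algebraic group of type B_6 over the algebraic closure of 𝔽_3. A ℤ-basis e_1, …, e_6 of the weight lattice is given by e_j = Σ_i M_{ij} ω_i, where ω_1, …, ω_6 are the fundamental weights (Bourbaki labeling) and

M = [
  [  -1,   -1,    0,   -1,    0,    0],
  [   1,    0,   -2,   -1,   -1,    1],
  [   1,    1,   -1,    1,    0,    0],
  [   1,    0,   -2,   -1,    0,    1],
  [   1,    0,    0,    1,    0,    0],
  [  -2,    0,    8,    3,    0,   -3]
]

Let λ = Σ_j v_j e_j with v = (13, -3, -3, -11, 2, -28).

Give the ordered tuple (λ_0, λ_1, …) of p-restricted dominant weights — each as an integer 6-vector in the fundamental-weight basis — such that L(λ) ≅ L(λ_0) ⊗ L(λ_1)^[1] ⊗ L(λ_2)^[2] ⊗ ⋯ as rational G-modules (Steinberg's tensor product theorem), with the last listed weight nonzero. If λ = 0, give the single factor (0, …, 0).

((1, 0, 2, 2, 2, 1),)

Converting to the ω-basis (c_i = row i of M dotted with v = (13, -3, -3, -11, 2, -28)):
  c_1 = -1*13 + -1*-3 + 0*-3 + -1*-11 + 0*2 + 0*-28 = 1
  c_2 = 1*13 + 0*-3 + -2*-3 + -1*-11 + -1*2 + 1*-28 = 0
  c_3 = 1*13 + 1*-3 + -1*-3 + 1*-11 + 0*2 + 0*-28 = 2
  c_4 = 1*13 + 0*-3 + -2*-3 + -1*-11 + 0*2 + 1*-28 = 2
  c_5 = 1*13 + 0*-3 + 0*-3 + 1*-11 + 0*2 + 0*-28 = 2
  c_6 = -2*13 + 0*-3 + 8*-3 + 3*-11 + 0*2 + -3*-28 = 1
Expand coordinatewise in base 3:
  c_1 = 1 = 1·3^0
  c_2 = 0
  c_3 = 2 = 2·3^0
  c_4 = 2 = 2·3^0
  c_5 = 2 = 2·3^0
  c_6 = 1 = 1·3^0
p-restricted factor λ_0 = (1, 0, 2, 2, 2, 1)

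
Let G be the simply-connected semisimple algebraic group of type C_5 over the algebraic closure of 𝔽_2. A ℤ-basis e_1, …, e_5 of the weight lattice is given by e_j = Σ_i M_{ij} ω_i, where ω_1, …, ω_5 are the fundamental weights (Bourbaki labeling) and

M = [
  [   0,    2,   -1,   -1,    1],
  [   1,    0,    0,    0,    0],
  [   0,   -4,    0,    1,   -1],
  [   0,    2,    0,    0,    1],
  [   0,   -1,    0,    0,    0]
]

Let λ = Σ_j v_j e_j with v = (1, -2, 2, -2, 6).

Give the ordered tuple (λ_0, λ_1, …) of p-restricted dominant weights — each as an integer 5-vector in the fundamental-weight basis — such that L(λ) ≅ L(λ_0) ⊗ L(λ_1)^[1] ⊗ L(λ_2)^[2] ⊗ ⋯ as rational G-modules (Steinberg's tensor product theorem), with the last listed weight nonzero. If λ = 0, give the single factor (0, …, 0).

((0, 1, 0, 0, 0), (1, 0, 0, 1, 1))

Change of basis e → ω: c = M·v where v = (1, -2, 2, -2, 6):
  c_1 = 0·1 + (2)·(-2) + (-1)·(2) + (-1)·(-2) + 1·6 = 2
  c_2 = 1·1 + (0)·(-2) + 0·2 + (0)·(-2) + 0·6 = 1
  c_3 = 0·1 + (-4)·(-2) + 0·2 + (1)·(-2) + (-1)·(6) = 0
  c_4 = 0·1 + (2)·(-2) + 0·2 + (0)·(-2) + 1·6 = 2
  c_5 = 0·1 + (-1)·(-2) + 0·2 + (0)·(-2) + 0·6 = 2
Base-2 expansion of each c_i:
  c_1 = 2 = 0·2^0 + 1·2^1
  c_2 = 1 = 1·2^0
  c_3 = 0
  c_4 = 2 = 0·2^0 + 1·2^1
  c_5 = 2 = 0·2^0 + 1·2^1
λ_0 = (0, 1, 0, 0, 0)
λ_1 = (1, 0, 0, 1, 1)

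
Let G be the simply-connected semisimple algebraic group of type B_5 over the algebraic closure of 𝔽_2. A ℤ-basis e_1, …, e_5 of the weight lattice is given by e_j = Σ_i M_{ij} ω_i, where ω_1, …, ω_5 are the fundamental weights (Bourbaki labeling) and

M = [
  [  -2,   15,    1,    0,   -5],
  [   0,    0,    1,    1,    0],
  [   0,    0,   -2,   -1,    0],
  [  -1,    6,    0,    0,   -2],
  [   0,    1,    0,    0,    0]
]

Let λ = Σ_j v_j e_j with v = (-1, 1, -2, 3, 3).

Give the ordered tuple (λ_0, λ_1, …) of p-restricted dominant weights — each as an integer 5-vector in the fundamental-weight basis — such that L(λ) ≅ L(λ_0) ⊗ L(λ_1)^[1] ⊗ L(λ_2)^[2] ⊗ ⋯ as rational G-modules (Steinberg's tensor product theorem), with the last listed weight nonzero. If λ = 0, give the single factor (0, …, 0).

((0, 1, 1, 1, 1),)

Change of basis e → ω: c = M·v where v = (-1, 1, -2, 3, 3):
  c_1 = (-2)·(-1) + 15·1 + (1)·(-2) + 0·3 + (-5)·(3) = 0
  c_2 = (0)·(-1) + 0·1 + (1)·(-2) + 1·3 + 0·3 = 1
  c_3 = (0)·(-1) + 0·1 + (-2)·(-2) + (-1)·(3) + 0·3 = 1
  c_4 = (-1)·(-1) + 6·1 + (0)·(-2) + 0·3 + (-2)·(3) = 1
  c_5 = (0)·(-1) + 1·1 + (0)·(-2) + 0·3 + 0·3 = 1
Writing each c_i in base p = 2:
  c_1 = 0
  c_2 = 1 = 1·2^0
  c_3 = 1 = 1·2^0
  c_4 = 1 = 1·2^0
  c_5 = 1 = 1·2^0
p-restricted factor λ_0 = (0, 1, 1, 1, 1)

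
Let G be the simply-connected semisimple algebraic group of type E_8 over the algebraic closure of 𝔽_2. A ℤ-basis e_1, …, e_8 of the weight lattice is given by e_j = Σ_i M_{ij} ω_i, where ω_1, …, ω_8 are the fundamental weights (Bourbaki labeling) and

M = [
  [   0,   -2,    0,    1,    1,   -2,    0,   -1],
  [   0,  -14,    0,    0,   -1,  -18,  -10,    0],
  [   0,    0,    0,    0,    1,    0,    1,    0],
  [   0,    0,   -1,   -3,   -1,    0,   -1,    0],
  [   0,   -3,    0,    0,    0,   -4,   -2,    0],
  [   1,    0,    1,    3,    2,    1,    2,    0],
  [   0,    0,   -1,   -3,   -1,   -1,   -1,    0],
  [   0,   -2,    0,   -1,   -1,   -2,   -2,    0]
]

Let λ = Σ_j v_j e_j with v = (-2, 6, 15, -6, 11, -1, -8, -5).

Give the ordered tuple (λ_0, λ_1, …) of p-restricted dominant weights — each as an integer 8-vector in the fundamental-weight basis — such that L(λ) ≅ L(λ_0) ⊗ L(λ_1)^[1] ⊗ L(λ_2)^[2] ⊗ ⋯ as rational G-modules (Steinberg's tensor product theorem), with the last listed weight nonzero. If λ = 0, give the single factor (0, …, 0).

((0, 1, 1, 0, 0, 0, 1, 1), (0, 1, 1, 0, 1, 0, 0, 0))

In the fundamental-weight basis, λ has coordinates c = M·v (v = (-2, 6, 15, -6, 11, -1, -8, -5)):
  c_1 = (0)·(-2) + (-2)·(6) + (0)·(15) + (1)·(-6) + (1)·(11) + (-2)·(-1) + (0)·(-8) + (-1)·(-5) = 0
  c_2 = (0)·(-2) + (-14)·(6) + (0)·(15) + (0)·(-6) + (-1)·(11) + (-18)·(-1) + (-10)·(-8) + (0)·(-5) = 3
  c_3 = (0)·(-2) + (0)·(6) + (0)·(15) + (0)·(-6) + (1)·(11) + (0)·(-1) + (1)·(-8) + (0)·(-5) = 3
  c_4 = (0)·(-2) + (0)·(6) + (-1)·(15) + (-3)·(-6) + (-1)·(11) + (0)·(-1) + (-1)·(-8) + (0)·(-5) = 0
  c_5 = (0)·(-2) + (-3)·(6) + (0)·(15) + (0)·(-6) + (0)·(11) + (-4)·(-1) + (-2)·(-8) + (0)·(-5) = 2
  c_6 = (1)·(-2) + (0)·(6) + (1)·(15) + (3)·(-6) + (2)·(11) + (1)·(-1) + (2)·(-8) + (0)·(-5) = 0
  c_7 = (0)·(-2) + (0)·(6) + (-1)·(15) + (-3)·(-6) + (-1)·(11) + (-1)·(-1) + (-1)·(-8) + (0)·(-5) = 1
  c_8 = (0)·(-2) + (-2)·(6) + (0)·(15) + (-1)·(-6) + (-1)·(11) + (-2)·(-1) + (-2)·(-8) + (0)·(-5) = 1
Base-2 expansion of each c_i:
  c_1 = 0
  c_2 = 3 = 1·2^0 + 1·2^1
  c_3 = 3 = 1·2^0 + 1·2^1
  c_4 = 0
  c_5 = 2 = 0·2^0 + 1·2^1
  c_6 = 0
  c_7 = 1 = 1·2^0
  c_8 = 1 = 1·2^0
λ_0 = (0, 1, 1, 0, 0, 0, 1, 1)
λ_1 = (0, 1, 1, 0, 1, 0, 0, 0)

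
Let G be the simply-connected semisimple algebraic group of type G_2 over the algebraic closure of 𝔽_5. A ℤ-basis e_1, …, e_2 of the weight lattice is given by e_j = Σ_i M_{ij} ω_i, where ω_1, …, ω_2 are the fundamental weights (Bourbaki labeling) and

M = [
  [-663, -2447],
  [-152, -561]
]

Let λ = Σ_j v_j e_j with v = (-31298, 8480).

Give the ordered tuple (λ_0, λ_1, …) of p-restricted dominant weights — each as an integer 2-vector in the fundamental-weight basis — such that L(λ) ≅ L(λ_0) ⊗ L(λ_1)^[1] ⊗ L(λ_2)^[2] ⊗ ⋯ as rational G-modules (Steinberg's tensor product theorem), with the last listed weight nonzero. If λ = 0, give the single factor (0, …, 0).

Compute c_i = Σ_j M_{ij} v_j with v = (-31298, 8480):
  c_1 = -663*-31298 + -2447*8480 = 14
  c_2 = -152*-31298 + -561*8480 = 16
Expand coordinatewise in base 5:
  c_1 = 14 = 4·5^0 + 2·5^1
  c_2 = 16 = 1·5^0 + 3·5^1
Factor λ_0 = (4, 1)
Factor λ_1 = (2, 3)

((4, 1), (2, 3))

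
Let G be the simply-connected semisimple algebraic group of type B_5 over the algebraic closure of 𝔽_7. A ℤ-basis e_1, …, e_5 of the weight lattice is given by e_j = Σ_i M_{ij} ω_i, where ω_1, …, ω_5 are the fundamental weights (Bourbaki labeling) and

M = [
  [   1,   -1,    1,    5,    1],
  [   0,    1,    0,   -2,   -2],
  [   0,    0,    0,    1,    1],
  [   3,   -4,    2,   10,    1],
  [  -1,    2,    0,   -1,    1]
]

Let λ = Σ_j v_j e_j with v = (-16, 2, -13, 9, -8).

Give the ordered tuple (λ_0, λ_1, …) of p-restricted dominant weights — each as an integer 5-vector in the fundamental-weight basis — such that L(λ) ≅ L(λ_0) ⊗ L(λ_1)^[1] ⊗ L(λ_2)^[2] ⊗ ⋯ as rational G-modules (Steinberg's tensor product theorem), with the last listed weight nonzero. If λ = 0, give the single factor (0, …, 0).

((6, 0, 1, 0, 3),)

Change of basis e → ω: c = M·v where v = (-16, 2, -13, 9, -8):
  c_1 = (1)·(-16) + (-1)·(2) + (1)·(-13) + (5)·(9) + (1)·(-8) = 6
  c_2 = (0)·(-16) + (1)·(2) + (0)·(-13) + (-2)·(9) + (-2)·(-8) = 0
  c_3 = (0)·(-16) + (0)·(2) + (0)·(-13) + (1)·(9) + (1)·(-8) = 1
  c_4 = (3)·(-16) + (-4)·(2) + (2)·(-13) + (10)·(9) + (1)·(-8) = 0
  c_5 = (-1)·(-16) + (2)·(2) + (0)·(-13) + (-1)·(9) + (1)·(-8) = 3
Writing each c_i in base p = 7:
  c_1 = 6 = 6·7^0
  c_2 = 0
  c_3 = 1 = 1·7^0
  c_4 = 0
  c_5 = 3 = 3·7^0
λ_0 = (6, 0, 1, 0, 3)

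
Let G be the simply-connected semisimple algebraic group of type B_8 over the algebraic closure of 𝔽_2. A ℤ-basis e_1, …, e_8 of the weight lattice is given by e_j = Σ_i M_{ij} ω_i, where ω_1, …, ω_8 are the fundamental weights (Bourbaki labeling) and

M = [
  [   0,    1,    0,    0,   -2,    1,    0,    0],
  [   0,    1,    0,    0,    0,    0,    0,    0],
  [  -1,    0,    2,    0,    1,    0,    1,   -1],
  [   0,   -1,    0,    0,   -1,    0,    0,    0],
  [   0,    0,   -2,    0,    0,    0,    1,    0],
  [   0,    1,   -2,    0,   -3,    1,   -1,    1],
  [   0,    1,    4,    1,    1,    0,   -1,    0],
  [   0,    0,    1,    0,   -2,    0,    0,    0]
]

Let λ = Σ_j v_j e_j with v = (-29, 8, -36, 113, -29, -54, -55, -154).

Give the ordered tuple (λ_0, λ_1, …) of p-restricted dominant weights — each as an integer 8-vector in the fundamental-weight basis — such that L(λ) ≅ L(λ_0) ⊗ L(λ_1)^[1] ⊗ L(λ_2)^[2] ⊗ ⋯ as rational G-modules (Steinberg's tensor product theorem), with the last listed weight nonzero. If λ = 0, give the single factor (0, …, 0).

Converting to the ω-basis (c_i = row i of M dotted with v = (-29, 8, -36, 113, -29, -54, -55, -154)):
  c_1 = (0)·(-29) + 1·8 + (0)·(-36) + 0·113 + (-2)·(-29) + (1)·(-54) + (0)·(-55) + (0)·(-154) = 12
  c_2 = (0)·(-29) + 1·8 + (0)·(-36) + 0·113 + (0)·(-29) + (0)·(-54) + (0)·(-55) + (0)·(-154) = 8
  c_3 = (-1)·(-29) + 0·8 + (2)·(-36) + 0·113 + (1)·(-29) + (0)·(-54) + (1)·(-55) + (-1)·(-154) = 27
  c_4 = (0)·(-29) + (-1)·(8) + (0)·(-36) + 0·113 + (-1)·(-29) + (0)·(-54) + (0)·(-55) + (0)·(-154) = 21
  c_5 = (0)·(-29) + 0·8 + (-2)·(-36) + 0·113 + (0)·(-29) + (0)·(-54) + (1)·(-55) + (0)·(-154) = 17
  c_6 = (0)·(-29) + 1·8 + (-2)·(-36) + 0·113 + (-3)·(-29) + (1)·(-54) + (-1)·(-55) + (1)·(-154) = 14
  c_7 = (0)·(-29) + 1·8 + (4)·(-36) + 1·113 + (1)·(-29) + (0)·(-54) + (-1)·(-55) + (0)·(-154) = 3
  c_8 = (0)·(-29) + 0·8 + (1)·(-36) + 0·113 + (-2)·(-29) + (0)·(-54) + (0)·(-55) + (0)·(-154) = 22
p = 2; digits c_i = Σ_j d_{ij}·2^j, 0 ≤ d_{ij} < 2:
  c_1 = 12 = 0·2^0 + 0·2^1 + 1·2^2 + 1·2^3
  c_2 = 8 = 0·2^0 + 0·2^1 + 0·2^2 + 1·2^3
  c_3 = 27 = 1·2^0 + 1·2^1 + 0·2^2 + 1·2^3 + 1·2^4
  c_4 = 21 = 1·2^0 + 0·2^1 + 1·2^2 + 0·2^3 + 1·2^4
  c_5 = 17 = 1·2^0 + 0·2^1 + 0·2^2 + 0·2^3 + 1·2^4
  c_6 = 14 = 0·2^0 + 1·2^1 + 1·2^2 + 1·2^3
  c_7 = 3 = 1·2^0 + 1·2^1
  c_8 = 22 = 0·2^0 + 1·2^1 + 1·2^2 + 0·2^3 + 1·2^4
p-restricted factor λ_0 = (0, 0, 1, 1, 1, 0, 1, 0)
p-restricted factor λ_1 = (0, 0, 1, 0, 0, 1, 1, 1)
p-restricted factor λ_2 = (1, 0, 0, 1, 0, 1, 0, 1)
p-restricted factor λ_3 = (1, 1, 1, 0, 0, 1, 0, 0)
p-restricted factor λ_4 = (0, 0, 1, 1, 1, 0, 0, 1)

((0, 0, 1, 1, 1, 0, 1, 0), (0, 0, 1, 0, 0, 1, 1, 1), (1, 0, 0, 1, 0, 1, 0, 1), (1, 1, 1, 0, 0, 1, 0, 0), (0, 0, 1, 1, 1, 0, 0, 1))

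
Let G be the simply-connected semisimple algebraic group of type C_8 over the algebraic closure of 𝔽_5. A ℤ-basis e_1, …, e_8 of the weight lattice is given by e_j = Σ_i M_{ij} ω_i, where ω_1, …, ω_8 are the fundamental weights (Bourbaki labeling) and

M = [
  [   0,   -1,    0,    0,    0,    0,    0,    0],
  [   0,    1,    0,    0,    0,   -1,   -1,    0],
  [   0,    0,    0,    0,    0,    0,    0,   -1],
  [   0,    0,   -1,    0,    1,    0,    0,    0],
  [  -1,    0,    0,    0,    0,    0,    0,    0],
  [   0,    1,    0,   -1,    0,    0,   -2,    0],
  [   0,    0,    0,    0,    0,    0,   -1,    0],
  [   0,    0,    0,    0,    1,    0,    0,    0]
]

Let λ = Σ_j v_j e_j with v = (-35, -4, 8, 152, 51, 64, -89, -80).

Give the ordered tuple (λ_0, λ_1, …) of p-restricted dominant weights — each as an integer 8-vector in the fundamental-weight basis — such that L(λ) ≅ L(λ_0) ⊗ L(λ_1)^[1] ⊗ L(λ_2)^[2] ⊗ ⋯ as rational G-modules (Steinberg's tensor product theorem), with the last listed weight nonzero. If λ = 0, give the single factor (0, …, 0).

((4, 1, 0, 3, 0, 2, 4, 1), (0, 4, 1, 3, 2, 4, 2, 0), (0, 0, 3, 1, 1, 0, 3, 2))

In the fundamental-weight basis, λ has coordinates c = M·v (v = (-35, -4, 8, 152, 51, 64, -89, -80)):
  c_1 = (0)·(-35) + (-1)·(-4) + (0)·(8) + (0)·(152) + (0)·(51) + (0)·(64) + (0)·(-89) + (0)·(-80) = 4
  c_2 = (0)·(-35) + (1)·(-4) + (0)·(8) + (0)·(152) + (0)·(51) + (-1)·(64) + (-1)·(-89) + (0)·(-80) = 21
  c_3 = (0)·(-35) + (0)·(-4) + (0)·(8) + (0)·(152) + (0)·(51) + (0)·(64) + (0)·(-89) + (-1)·(-80) = 80
  c_4 = (0)·(-35) + (0)·(-4) + (-1)·(8) + (0)·(152) + (1)·(51) + (0)·(64) + (0)·(-89) + (0)·(-80) = 43
  c_5 = (-1)·(-35) + (0)·(-4) + (0)·(8) + (0)·(152) + (0)·(51) + (0)·(64) + (0)·(-89) + (0)·(-80) = 35
  c_6 = (0)·(-35) + (1)·(-4) + (0)·(8) + (-1)·(152) + (0)·(51) + (0)·(64) + (-2)·(-89) + (0)·(-80) = 22
  c_7 = (0)·(-35) + (0)·(-4) + (0)·(8) + (0)·(152) + (0)·(51) + (0)·(64) + (-1)·(-89) + (0)·(-80) = 89
  c_8 = (0)·(-35) + (0)·(-4) + (0)·(8) + (0)·(152) + (1)·(51) + (0)·(64) + (0)·(-89) + (0)·(-80) = 51
p = 5; digits c_i = Σ_j d_{ij}·5^j, 0 ≤ d_{ij} < 5:
  c_1 = 4 = 4·5^0
  c_2 = 21 = 1·5^0 + 4·5^1
  c_3 = 80 = 0·5^0 + 1·5^1 + 3·5^2
  c_4 = 43 = 3·5^0 + 3·5^1 + 1·5^2
  c_5 = 35 = 0·5^0 + 2·5^1 + 1·5^2
  c_6 = 22 = 2·5^0 + 4·5^1
  c_7 = 89 = 4·5^0 + 2·5^1 + 3·5^2
  c_8 = 51 = 1·5^0 + 0·5^1 + 2·5^2
Factor λ_0 = (4, 1, 0, 3, 0, 2, 4, 1)
Factor λ_1 = (0, 4, 1, 3, 2, 4, 2, 0)
Factor λ_2 = (0, 0, 3, 1, 1, 0, 3, 2)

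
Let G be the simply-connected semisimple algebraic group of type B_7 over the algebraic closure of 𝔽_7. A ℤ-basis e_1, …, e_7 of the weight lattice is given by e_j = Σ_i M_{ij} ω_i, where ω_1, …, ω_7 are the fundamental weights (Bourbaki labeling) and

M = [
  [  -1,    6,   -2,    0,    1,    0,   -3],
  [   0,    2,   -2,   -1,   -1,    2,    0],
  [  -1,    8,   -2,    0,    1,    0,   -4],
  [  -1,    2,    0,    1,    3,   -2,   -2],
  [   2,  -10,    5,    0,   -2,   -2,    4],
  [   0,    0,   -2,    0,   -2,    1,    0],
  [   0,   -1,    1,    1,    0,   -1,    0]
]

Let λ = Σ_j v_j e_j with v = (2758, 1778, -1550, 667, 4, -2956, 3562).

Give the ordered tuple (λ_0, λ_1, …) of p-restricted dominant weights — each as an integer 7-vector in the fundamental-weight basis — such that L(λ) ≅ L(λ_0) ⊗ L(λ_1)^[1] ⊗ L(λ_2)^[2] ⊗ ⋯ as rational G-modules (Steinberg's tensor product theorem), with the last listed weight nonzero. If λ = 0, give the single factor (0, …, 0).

((6, 3, 0, 6, 5, 3, 1), (4, 3, 4, 2, 5, 5, 0), (6, 1, 6, 5, 2, 2, 6))

Change of basis e → ω: c = M·v where v = (2758, 1778, -1550, 667, 4, -2956, 3562):
  c_1 = -1*2758 + 6*1778 + -2*-1550 + 0*667 + 1*4 + 0*-2956 + -3*3562 = 328
  c_2 = 0*2758 + 2*1778 + -2*-1550 + -1*667 + -1*4 + 2*-2956 + 0*3562 = 73
  c_3 = -1*2758 + 8*1778 + -2*-1550 + 0*667 + 1*4 + 0*-2956 + -4*3562 = 322
  c_4 = -1*2758 + 2*1778 + 0*-1550 + 1*667 + 3*4 + -2*-2956 + -2*3562 = 265
  c_5 = 2*2758 + -10*1778 + 5*-1550 + 0*667 + -2*4 + -2*-2956 + 4*3562 = 138
  c_6 = 0*2758 + 0*1778 + -2*-1550 + 0*667 + -2*4 + 1*-2956 + 0*3562 = 136
  c_7 = 0*2758 + -1*1778 + 1*-1550 + 1*667 + 0*4 + -1*-2956 + 0*3562 = 295
Expand coordinatewise in base 7:
  c_1 = 328 = 6·7^0 + 4·7^1 + 6·7^2
  c_2 = 73 = 3·7^0 + 3·7^1 + 1·7^2
  c_3 = 322 = 0·7^0 + 4·7^1 + 6·7^2
  c_4 = 265 = 6·7^0 + 2·7^1 + 5·7^2
  c_5 = 138 = 5·7^0 + 5·7^1 + 2·7^2
  c_6 = 136 = 3·7^0 + 5·7^1 + 2·7^2
  c_7 = 295 = 1·7^0 + 0·7^1 + 6·7^2
p-restricted factor λ_0 = (6, 3, 0, 6, 5, 3, 1)
p-restricted factor λ_1 = (4, 3, 4, 2, 5, 5, 0)
p-restricted factor λ_2 = (6, 1, 6, 5, 2, 2, 6)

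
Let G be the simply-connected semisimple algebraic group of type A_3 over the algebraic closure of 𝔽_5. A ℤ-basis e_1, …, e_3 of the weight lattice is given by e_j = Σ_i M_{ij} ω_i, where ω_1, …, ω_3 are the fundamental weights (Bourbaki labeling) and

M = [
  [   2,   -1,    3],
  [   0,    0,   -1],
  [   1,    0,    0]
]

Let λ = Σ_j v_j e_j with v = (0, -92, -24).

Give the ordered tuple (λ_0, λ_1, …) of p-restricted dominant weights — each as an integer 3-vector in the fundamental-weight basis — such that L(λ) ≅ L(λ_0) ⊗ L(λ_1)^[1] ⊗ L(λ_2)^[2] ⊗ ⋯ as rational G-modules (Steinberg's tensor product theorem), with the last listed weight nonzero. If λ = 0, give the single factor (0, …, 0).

ω-coordinates c = M·v, v = (0, -92, -24):
  c_1 = 2*0 + -1*-92 + 3*-24 = 20
  c_2 = 0*0 + 0*-92 + -1*-24 = 24
  c_3 = 1*0 + 0*-92 + 0*-24 = 0
p = 5; digits c_i = Σ_j d_{ij}·5^j, 0 ≤ d_{ij} < 5:
  c_1 = 20 = 0·5^0 + 4·5^1
  c_2 = 24 = 4·5^0 + 4·5^1
  c_3 = 0
λ_0 = (0, 4, 0)
λ_1 = (4, 4, 0)

((0, 4, 0), (4, 4, 0))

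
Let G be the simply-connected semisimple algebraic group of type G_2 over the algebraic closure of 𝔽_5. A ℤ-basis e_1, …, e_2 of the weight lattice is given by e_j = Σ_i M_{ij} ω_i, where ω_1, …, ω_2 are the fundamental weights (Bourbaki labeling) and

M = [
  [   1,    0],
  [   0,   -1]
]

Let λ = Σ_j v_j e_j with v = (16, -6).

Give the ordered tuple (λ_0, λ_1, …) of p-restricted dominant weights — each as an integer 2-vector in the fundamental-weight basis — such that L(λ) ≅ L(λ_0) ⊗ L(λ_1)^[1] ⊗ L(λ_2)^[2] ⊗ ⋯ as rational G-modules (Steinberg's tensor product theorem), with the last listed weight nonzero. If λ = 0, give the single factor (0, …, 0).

((1, 1), (3, 1))

Compute c_i = Σ_j M_{ij} v_j with v = (16, -6):
  c_1 = (1)·(16) + (0)·(-6) = 16
  c_2 = (0)·(16) + (-1)·(-6) = 6
p = 5; digits c_i = Σ_j d_{ij}·5^j, 0 ≤ d_{ij} < 5:
  c_1 = 16 = 1·5^0 + 3·5^1
  c_2 = 6 = 1·5^0 + 1·5^1
p-restricted factor λ_0 = (1, 1)
p-restricted factor λ_1 = (3, 1)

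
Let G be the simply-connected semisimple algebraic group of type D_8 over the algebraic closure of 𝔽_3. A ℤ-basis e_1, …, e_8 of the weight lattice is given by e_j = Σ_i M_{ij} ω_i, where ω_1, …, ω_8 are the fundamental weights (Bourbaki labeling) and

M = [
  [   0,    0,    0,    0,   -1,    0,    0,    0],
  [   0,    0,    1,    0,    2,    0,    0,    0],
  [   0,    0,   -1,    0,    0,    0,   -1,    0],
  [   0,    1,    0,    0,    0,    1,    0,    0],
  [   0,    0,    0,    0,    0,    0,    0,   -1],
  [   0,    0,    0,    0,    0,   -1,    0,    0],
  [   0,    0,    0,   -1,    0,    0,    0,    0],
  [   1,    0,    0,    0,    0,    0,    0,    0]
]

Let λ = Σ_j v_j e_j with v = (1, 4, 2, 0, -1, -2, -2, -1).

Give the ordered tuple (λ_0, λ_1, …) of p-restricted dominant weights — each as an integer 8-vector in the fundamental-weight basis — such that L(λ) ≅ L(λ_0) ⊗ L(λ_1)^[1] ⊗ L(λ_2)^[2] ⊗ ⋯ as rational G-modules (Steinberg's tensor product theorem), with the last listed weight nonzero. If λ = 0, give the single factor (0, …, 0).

Converting to the ω-basis (c_i = row i of M dotted with v = (1, 4, 2, 0, -1, -2, -2, -1)):
  c_1 = (0)·(1) + (0)·(4) + (0)·(2) + (0)·(0) + (-1)·(-1) + (0)·(-2) + (0)·(-2) + (0)·(-1) = 1
  c_2 = (0)·(1) + (0)·(4) + (1)·(2) + (0)·(0) + (2)·(-1) + (0)·(-2) + (0)·(-2) + (0)·(-1) = 0
  c_3 = (0)·(1) + (0)·(4) + (-1)·(2) + (0)·(0) + (0)·(-1) + (0)·(-2) + (-1)·(-2) + (0)·(-1) = 0
  c_4 = (0)·(1) + (1)·(4) + (0)·(2) + (0)·(0) + (0)·(-1) + (1)·(-2) + (0)·(-2) + (0)·(-1) = 2
  c_5 = (0)·(1) + (0)·(4) + (0)·(2) + (0)·(0) + (0)·(-1) + (0)·(-2) + (0)·(-2) + (-1)·(-1) = 1
  c_6 = (0)·(1) + (0)·(4) + (0)·(2) + (0)·(0) + (0)·(-1) + (-1)·(-2) + (0)·(-2) + (0)·(-1) = 2
  c_7 = (0)·(1) + (0)·(4) + (0)·(2) + (-1)·(0) + (0)·(-1) + (0)·(-2) + (0)·(-2) + (0)·(-1) = 0
  c_8 = (1)·(1) + (0)·(4) + (0)·(2) + (0)·(0) + (0)·(-1) + (0)·(-2) + (0)·(-2) + (0)·(-1) = 1
Base-3 expansion of each c_i:
  c_1 = 1 = 1·3^0
  c_2 = 0
  c_3 = 0
  c_4 = 2 = 2·3^0
  c_5 = 1 = 1·3^0
  c_6 = 2 = 2·3^0
  c_7 = 0
  c_8 = 1 = 1·3^0
p-restricted factor λ_0 = (1, 0, 0, 2, 1, 2, 0, 1)

((1, 0, 0, 2, 1, 2, 0, 1),)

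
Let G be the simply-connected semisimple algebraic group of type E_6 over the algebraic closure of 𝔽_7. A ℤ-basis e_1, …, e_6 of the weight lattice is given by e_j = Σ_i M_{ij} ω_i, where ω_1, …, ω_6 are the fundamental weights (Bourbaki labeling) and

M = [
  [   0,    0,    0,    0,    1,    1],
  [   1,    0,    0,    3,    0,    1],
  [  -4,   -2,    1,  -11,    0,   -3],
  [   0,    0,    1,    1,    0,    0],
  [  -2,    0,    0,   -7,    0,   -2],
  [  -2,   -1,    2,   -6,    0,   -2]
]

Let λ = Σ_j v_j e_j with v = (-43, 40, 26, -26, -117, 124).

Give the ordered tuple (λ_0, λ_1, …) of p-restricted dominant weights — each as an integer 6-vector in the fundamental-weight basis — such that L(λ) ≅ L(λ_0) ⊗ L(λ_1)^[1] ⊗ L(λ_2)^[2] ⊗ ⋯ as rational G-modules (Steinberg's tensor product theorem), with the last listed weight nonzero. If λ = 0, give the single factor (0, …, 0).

((0, 3, 4, 0, 6, 6), (1, 0, 4, 0, 2, 0))

ω-coordinates c = M·v, v = (-43, 40, 26, -26, -117, 124):
  c_1 = 0*-43 + 0*40 + 0*26 + 0*-26 + 1*-117 + 1*124 = 7
  c_2 = 1*-43 + 0*40 + 0*26 + 3*-26 + 0*-117 + 1*124 = 3
  c_3 = -4*-43 + -2*40 + 1*26 + -11*-26 + 0*-117 + -3*124 = 32
  c_4 = 0*-43 + 0*40 + 1*26 + 1*-26 + 0*-117 + 0*124 = 0
  c_5 = -2*-43 + 0*40 + 0*26 + -7*-26 + 0*-117 + -2*124 = 20
  c_6 = -2*-43 + -1*40 + 2*26 + -6*-26 + 0*-117 + -2*124 = 6
p = 7; digits c_i = Σ_j d_{ij}·7^j, 0 ≤ d_{ij} < 7:
  c_1 = 7 = 0·7^0 + 1·7^1
  c_2 = 3 = 3·7^0
  c_3 = 32 = 4·7^0 + 4·7^1
  c_4 = 0
  c_5 = 20 = 6·7^0 + 2·7^1
  c_6 = 6 = 6·7^0
λ_0 = (0, 3, 4, 0, 6, 6)
λ_1 = (1, 0, 4, 0, 2, 0)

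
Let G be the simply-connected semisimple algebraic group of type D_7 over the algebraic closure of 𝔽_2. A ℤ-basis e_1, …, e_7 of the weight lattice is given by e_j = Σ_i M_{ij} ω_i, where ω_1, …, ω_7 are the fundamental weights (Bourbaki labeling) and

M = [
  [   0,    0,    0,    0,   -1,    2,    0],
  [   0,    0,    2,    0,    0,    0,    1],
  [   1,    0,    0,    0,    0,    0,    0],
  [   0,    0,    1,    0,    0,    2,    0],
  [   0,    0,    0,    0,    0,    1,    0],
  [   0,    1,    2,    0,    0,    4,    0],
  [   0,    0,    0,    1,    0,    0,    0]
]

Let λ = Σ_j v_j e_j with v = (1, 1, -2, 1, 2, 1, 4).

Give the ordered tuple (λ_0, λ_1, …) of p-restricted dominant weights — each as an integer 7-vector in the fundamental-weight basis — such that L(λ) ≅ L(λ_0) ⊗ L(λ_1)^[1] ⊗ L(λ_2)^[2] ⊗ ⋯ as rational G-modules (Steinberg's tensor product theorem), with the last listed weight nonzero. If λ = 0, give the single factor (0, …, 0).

Converting to the ω-basis (c_i = row i of M dotted with v = (1, 1, -2, 1, 2, 1, 4)):
  c_1 = 0·1 + 0·1 + (0)·(-2) + 0·1 + (-1)·(2) + 2·1 + 0·4 = 0
  c_2 = 0·1 + 0·1 + (2)·(-2) + 0·1 + 0·2 + 0·1 + 1·4 = 0
  c_3 = 1·1 + 0·1 + (0)·(-2) + 0·1 + 0·2 + 0·1 + 0·4 = 1
  c_4 = 0·1 + 0·1 + (1)·(-2) + 0·1 + 0·2 + 2·1 + 0·4 = 0
  c_5 = 0·1 + 0·1 + (0)·(-2) + 0·1 + 0·2 + 1·1 + 0·4 = 1
  c_6 = 0·1 + 1·1 + (2)·(-2) + 0·1 + 0·2 + 4·1 + 0·4 = 1
  c_7 = 0·1 + 0·1 + (0)·(-2) + 1·1 + 0·2 + 0·1 + 0·4 = 1
Expand coordinatewise in base 2:
  c_1 = 0
  c_2 = 0
  c_3 = 1 = 1·2^0
  c_4 = 0
  c_5 = 1 = 1·2^0
  c_6 = 1 = 1·2^0
  c_7 = 1 = 1·2^0
Factor λ_0 = (0, 0, 1, 0, 1, 1, 1)

((0, 0, 1, 0, 1, 1, 1),)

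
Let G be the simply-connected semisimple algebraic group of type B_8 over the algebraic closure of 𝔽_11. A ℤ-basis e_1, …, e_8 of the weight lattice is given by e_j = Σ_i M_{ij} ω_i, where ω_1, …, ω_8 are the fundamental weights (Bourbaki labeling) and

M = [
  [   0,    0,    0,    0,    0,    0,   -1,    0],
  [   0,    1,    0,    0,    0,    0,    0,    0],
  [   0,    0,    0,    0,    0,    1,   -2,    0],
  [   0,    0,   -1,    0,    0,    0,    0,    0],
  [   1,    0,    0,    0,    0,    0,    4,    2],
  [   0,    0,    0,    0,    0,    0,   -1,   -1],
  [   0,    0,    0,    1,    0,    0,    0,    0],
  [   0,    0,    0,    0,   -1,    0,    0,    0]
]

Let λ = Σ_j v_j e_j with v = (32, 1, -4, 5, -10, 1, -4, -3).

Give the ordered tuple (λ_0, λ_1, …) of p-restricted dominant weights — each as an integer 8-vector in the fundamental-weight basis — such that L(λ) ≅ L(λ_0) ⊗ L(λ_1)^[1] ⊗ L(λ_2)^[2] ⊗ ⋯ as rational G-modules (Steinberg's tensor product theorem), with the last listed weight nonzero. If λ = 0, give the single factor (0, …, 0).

((4, 1, 9, 4, 10, 7, 5, 10),)

ω-coordinates c = M·v, v = (32, 1, -4, 5, -10, 1, -4, -3):
  c_1 = 0*32 + 0*1 + 0*-4 + 0*5 + 0*-10 + 0*1 + -1*-4 + 0*-3 = 4
  c_2 = 0*32 + 1*1 + 0*-4 + 0*5 + 0*-10 + 0*1 + 0*-4 + 0*-3 = 1
  c_3 = 0*32 + 0*1 + 0*-4 + 0*5 + 0*-10 + 1*1 + -2*-4 + 0*-3 = 9
  c_4 = 0*32 + 0*1 + -1*-4 + 0*5 + 0*-10 + 0*1 + 0*-4 + 0*-3 = 4
  c_5 = 1*32 + 0*1 + 0*-4 + 0*5 + 0*-10 + 0*1 + 4*-4 + 2*-3 = 10
  c_6 = 0*32 + 0*1 + 0*-4 + 0*5 + 0*-10 + 0*1 + -1*-4 + -1*-3 = 7
  c_7 = 0*32 + 0*1 + 0*-4 + 1*5 + 0*-10 + 0*1 + 0*-4 + 0*-3 = 5
  c_8 = 0*32 + 0*1 + 0*-4 + 0*5 + -1*-10 + 0*1 + 0*-4 + 0*-3 = 10
Base-11 expansion of each c_i:
  c_1 = 4 = 4·11^0
  c_2 = 1 = 1·11^0
  c_3 = 9 = 9·11^0
  c_4 = 4 = 4·11^0
  c_5 = 10 = 10·11^0
  c_6 = 7 = 7·11^0
  c_7 = 5 = 5·11^0
  c_8 = 10 = 10·11^0
Factor λ_0 = (4, 1, 9, 4, 10, 7, 5, 10)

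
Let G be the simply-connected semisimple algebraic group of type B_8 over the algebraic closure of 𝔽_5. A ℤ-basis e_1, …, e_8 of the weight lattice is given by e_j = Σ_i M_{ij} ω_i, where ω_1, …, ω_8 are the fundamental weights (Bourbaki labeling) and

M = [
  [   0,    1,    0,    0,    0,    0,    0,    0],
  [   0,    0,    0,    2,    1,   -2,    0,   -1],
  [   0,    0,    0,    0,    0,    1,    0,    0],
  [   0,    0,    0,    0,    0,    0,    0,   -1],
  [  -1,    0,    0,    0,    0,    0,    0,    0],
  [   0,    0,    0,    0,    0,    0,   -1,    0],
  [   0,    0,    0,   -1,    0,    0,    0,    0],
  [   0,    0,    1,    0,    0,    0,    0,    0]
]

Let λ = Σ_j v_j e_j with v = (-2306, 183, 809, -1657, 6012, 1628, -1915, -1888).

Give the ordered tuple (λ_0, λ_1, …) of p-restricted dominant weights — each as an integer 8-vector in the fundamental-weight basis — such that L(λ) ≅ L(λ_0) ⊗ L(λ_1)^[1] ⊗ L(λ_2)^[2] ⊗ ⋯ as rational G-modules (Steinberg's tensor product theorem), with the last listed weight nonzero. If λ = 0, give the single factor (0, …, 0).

((3, 0, 3, 3, 1, 0, 2, 4), (1, 1, 0, 2, 1, 3, 1, 1), (2, 3, 0, 0, 2, 1, 1, 2), (1, 0, 3, 0, 3, 0, 3, 1), (0, 2, 2, 3, 3, 3, 2, 1))

Compute c_i = Σ_j M_{ij} v_j with v = (-2306, 183, 809, -1657, 6012, 1628, -1915, -1888):
  c_1 = (0)·(-2306) + 1·183 + 0·809 + (0)·(-1657) + 0·6012 + 0·1628 + (0)·(-1915) + (0)·(-1888) = 183
  c_2 = (0)·(-2306) + 0·183 + 0·809 + (2)·(-1657) + 1·6012 + (-2)·(1628) + (0)·(-1915) + (-1)·(-1888) = 1330
  c_3 = (0)·(-2306) + 0·183 + 0·809 + (0)·(-1657) + 0·6012 + 1·1628 + (0)·(-1915) + (0)·(-1888) = 1628
  c_4 = (0)·(-2306) + 0·183 + 0·809 + (0)·(-1657) + 0·6012 + 0·1628 + (0)·(-1915) + (-1)·(-1888) = 1888
  c_5 = (-1)·(-2306) + 0·183 + 0·809 + (0)·(-1657) + 0·6012 + 0·1628 + (0)·(-1915) + (0)·(-1888) = 2306
  c_6 = (0)·(-2306) + 0·183 + 0·809 + (0)·(-1657) + 0·6012 + 0·1628 + (-1)·(-1915) + (0)·(-1888) = 1915
  c_7 = (0)·(-2306) + 0·183 + 0·809 + (-1)·(-1657) + 0·6012 + 0·1628 + (0)·(-1915) + (0)·(-1888) = 1657
  c_8 = (0)·(-2306) + 0·183 + 1·809 + (0)·(-1657) + 0·6012 + 0·1628 + (0)·(-1915) + (0)·(-1888) = 809
Writing each c_i in base p = 5:
  c_1 = 183 = 3·5^0 + 1·5^1 + 2·5^2 + 1·5^3
  c_2 = 1330 = 0·5^0 + 1·5^1 + 3·5^2 + 0·5^3 + 2·5^4
  c_3 = 1628 = 3·5^0 + 0·5^1 + 0·5^2 + 3·5^3 + 2·5^4
  c_4 = 1888 = 3·5^0 + 2·5^1 + 0·5^2 + 0·5^3 + 3·5^4
  c_5 = 2306 = 1·5^0 + 1·5^1 + 2·5^2 + 3·5^3 + 3·5^4
  c_6 = 1915 = 0·5^0 + 3·5^1 + 1·5^2 + 0·5^3 + 3·5^4
  c_7 = 1657 = 2·5^0 + 1·5^1 + 1·5^2 + 3·5^3 + 2·5^4
  c_8 = 809 = 4·5^0 + 1·5^1 + 2·5^2 + 1·5^3 + 1·5^4
λ_0 = (3, 0, 3, 3, 1, 0, 2, 4)
λ_1 = (1, 1, 0, 2, 1, 3, 1, 1)
λ_2 = (2, 3, 0, 0, 2, 1, 1, 2)
λ_3 = (1, 0, 3, 0, 3, 0, 3, 1)
λ_4 = (0, 2, 2, 3, 3, 3, 2, 1)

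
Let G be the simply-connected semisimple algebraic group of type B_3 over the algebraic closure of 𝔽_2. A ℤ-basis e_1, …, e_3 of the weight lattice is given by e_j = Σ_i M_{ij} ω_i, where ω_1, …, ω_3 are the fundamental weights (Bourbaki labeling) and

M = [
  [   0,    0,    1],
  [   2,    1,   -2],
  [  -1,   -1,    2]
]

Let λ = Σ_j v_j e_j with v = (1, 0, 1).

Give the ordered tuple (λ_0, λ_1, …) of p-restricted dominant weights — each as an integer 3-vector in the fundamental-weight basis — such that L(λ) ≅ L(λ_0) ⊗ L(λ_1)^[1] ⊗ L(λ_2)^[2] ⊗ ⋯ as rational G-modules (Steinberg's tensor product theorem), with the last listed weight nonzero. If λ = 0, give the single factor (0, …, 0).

Converting to the ω-basis (c_i = row i of M dotted with v = (1, 0, 1)):
  c_1 = (0)·(1) + (0)·(0) + (1)·(1) = 1
  c_2 = (2)·(1) + (1)·(0) + (-2)·(1) = 0
  c_3 = (-1)·(1) + (-1)·(0) + (2)·(1) = 1
p = 2; digits c_i = Σ_j d_{ij}·2^j, 0 ≤ d_{ij} < 2:
  c_1 = 1 = 1·2^0
  c_2 = 0
  c_3 = 1 = 1·2^0
p-restricted factor λ_0 = (1, 0, 1)

((1, 0, 1),)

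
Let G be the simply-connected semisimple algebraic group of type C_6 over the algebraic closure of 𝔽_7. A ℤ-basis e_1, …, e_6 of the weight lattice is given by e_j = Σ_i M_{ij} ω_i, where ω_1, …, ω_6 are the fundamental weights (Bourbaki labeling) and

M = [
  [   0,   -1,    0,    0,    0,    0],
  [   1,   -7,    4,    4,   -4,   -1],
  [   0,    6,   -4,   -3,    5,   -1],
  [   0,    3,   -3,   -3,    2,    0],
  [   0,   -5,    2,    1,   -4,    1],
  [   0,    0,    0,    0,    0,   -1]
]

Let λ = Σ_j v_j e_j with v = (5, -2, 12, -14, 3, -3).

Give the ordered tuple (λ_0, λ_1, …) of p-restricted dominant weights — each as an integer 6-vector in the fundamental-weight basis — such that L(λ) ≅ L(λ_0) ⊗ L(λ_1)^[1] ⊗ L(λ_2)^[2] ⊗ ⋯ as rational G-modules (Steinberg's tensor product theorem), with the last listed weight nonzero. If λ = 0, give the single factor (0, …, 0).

Compute c_i = Σ_j M_{ij} v_j with v = (5, -2, 12, -14, 3, -3):
  c_1 = (0)·(5) + (-1)·(-2) + (0)·(12) + (0)·(-14) + (0)·(3) + (0)·(-3) = 2
  c_2 = (1)·(5) + (-7)·(-2) + (4)·(12) + (4)·(-14) + (-4)·(3) + (-1)·(-3) = 2
  c_3 = (0)·(5) + (6)·(-2) + (-4)·(12) + (-3)·(-14) + (5)·(3) + (-1)·(-3) = 0
  c_4 = (0)·(5) + (3)·(-2) + (-3)·(12) + (-3)·(-14) + (2)·(3) + (0)·(-3) = 6
  c_5 = (0)·(5) + (-5)·(-2) + (2)·(12) + (1)·(-14) + (-4)·(3) + (1)·(-3) = 5
  c_6 = (0)·(5) + (0)·(-2) + (0)·(12) + (0)·(-14) + (0)·(3) + (-1)·(-3) = 3
p = 7; digits c_i = Σ_j d_{ij}·7^j, 0 ≤ d_{ij} < 7:
  c_1 = 2 = 2·7^0
  c_2 = 2 = 2·7^0
  c_3 = 0
  c_4 = 6 = 6·7^0
  c_5 = 5 = 5·7^0
  c_6 = 3 = 3·7^0
λ_0 = (2, 2, 0, 6, 5, 3)

((2, 2, 0, 6, 5, 3),)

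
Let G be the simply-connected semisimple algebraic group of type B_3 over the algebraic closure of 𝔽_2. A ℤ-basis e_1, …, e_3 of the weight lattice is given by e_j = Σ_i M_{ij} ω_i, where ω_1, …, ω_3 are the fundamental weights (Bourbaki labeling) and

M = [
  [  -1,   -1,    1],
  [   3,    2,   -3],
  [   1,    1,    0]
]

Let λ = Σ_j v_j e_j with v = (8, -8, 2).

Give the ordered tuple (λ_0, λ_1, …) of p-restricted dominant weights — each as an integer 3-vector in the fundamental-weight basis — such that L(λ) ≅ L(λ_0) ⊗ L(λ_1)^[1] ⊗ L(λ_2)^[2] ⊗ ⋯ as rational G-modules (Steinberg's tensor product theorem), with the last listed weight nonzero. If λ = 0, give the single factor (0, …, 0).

Converting to the ω-basis (c_i = row i of M dotted with v = (8, -8, 2)):
  c_1 = -1*8 + -1*-8 + 1*2 = 2
  c_2 = 3*8 + 2*-8 + -3*2 = 2
  c_3 = 1*8 + 1*-8 + 0*2 = 0
Expand coordinatewise in base 2:
  c_1 = 2 = 0·2^0 + 1·2^1
  c_2 = 2 = 0·2^0 + 1·2^1
  c_3 = 0
p-restricted factor λ_0 = (0, 0, 0)
p-restricted factor λ_1 = (1, 1, 0)

((0, 0, 0), (1, 1, 0))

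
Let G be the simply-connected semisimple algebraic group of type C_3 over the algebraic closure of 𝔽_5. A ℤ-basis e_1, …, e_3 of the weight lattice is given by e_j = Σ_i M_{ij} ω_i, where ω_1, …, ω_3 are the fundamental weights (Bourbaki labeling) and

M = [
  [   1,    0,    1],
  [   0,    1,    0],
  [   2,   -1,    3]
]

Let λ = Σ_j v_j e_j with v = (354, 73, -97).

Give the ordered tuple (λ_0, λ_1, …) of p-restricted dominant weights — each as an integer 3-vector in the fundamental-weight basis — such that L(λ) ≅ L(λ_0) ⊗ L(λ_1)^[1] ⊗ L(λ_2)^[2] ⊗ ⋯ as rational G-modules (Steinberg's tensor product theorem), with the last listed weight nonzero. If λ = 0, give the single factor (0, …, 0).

ω-coordinates c = M·v, v = (354, 73, -97):
  c_1 = 1*354 + 0*73 + 1*-97 = 257
  c_2 = 0*354 + 1*73 + 0*-97 = 73
  c_3 = 2*354 + -1*73 + 3*-97 = 344
Expand coordinatewise in base 5:
  c_1 = 257 = 2·5^0 + 1·5^1 + 0·5^2 + 2·5^3
  c_2 = 73 = 3·5^0 + 4·5^1 + 2·5^2
  c_3 = 344 = 4·5^0 + 3·5^1 + 3·5^2 + 2·5^3
Factor λ_0 = (2, 3, 4)
Factor λ_1 = (1, 4, 3)
Factor λ_2 = (0, 2, 3)
Factor λ_3 = (2, 0, 2)

((2, 3, 4), (1, 4, 3), (0, 2, 3), (2, 0, 2))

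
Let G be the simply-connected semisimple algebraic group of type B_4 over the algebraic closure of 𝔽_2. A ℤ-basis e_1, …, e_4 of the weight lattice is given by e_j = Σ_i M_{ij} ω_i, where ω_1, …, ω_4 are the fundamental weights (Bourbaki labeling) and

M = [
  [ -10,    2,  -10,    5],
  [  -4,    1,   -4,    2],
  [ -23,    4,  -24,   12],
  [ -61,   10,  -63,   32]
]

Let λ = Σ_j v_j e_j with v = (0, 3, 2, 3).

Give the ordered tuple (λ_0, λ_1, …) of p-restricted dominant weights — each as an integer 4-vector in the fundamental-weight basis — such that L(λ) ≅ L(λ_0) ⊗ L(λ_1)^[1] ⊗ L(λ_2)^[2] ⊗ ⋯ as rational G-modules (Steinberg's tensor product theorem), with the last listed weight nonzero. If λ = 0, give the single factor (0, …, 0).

((1, 1, 0, 0),)

Converting to the ω-basis (c_i = row i of M dotted with v = (0, 3, 2, 3)):
  c_1 = (-10)·(0) + 2·3 + (-10)·(2) + 5·3 = 1
  c_2 = (-4)·(0) + 1·3 + (-4)·(2) + 2·3 = 1
  c_3 = (-23)·(0) + 4·3 + (-24)·(2) + 12·3 = 0
  c_4 = (-61)·(0) + 10·3 + (-63)·(2) + 32·3 = 0
Base-2 expansion of each c_i:
  c_1 = 1 = 1·2^0
  c_2 = 1 = 1·2^0
  c_3 = 0
  c_4 = 0
p-restricted factor λ_0 = (1, 1, 0, 0)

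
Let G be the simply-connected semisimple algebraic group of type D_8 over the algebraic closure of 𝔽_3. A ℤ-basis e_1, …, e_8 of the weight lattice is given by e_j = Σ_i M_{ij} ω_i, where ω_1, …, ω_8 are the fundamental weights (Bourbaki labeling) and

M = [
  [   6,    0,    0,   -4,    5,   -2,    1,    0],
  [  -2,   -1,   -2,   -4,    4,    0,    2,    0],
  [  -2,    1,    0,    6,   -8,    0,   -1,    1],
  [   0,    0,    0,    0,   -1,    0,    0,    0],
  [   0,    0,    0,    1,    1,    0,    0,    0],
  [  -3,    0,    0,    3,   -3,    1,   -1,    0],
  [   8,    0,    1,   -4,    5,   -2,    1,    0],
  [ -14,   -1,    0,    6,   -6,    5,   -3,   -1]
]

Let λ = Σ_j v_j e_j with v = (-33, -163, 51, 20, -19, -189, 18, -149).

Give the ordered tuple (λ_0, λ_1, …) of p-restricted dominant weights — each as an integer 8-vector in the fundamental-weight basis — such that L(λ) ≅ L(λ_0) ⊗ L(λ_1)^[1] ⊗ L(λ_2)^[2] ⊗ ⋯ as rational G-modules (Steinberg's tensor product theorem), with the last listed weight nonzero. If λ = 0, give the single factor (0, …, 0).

Converting to the ω-basis (c_i = row i of M dotted with v = (-33, -163, 51, 20, -19, -189, 18, -149)):
  c_1 = (6)·(-33) + (0)·(-163) + (0)·(51) + (-4)·(20) + (5)·(-19) + (-2)·(-189) + (1)·(18) + (0)·(-149) = 23
  c_2 = (-2)·(-33) + (-1)·(-163) + (-2)·(51) + (-4)·(20) + (4)·(-19) + (0)·(-189) + (2)·(18) + (0)·(-149) = 7
  c_3 = (-2)·(-33) + (1)·(-163) + (0)·(51) + (6)·(20) + (-8)·(-19) + (0)·(-189) + (-1)·(18) + (1)·(-149) = 8
  c_4 = (0)·(-33) + (0)·(-163) + (0)·(51) + (0)·(20) + (-1)·(-19) + (0)·(-189) + (0)·(18) + (0)·(-149) = 19
  c_5 = (0)·(-33) + (0)·(-163) + (0)·(51) + (1)·(20) + (1)·(-19) + (0)·(-189) + (0)·(18) + (0)·(-149) = 1
  c_6 = (-3)·(-33) + (0)·(-163) + (0)·(51) + (3)·(20) + (-3)·(-19) + (1)·(-189) + (-1)·(18) + (0)·(-149) = 9
  c_7 = (8)·(-33) + (0)·(-163) + (1)·(51) + (-4)·(20) + (5)·(-19) + (-2)·(-189) + (1)·(18) + (0)·(-149) = 8
  c_8 = (-14)·(-33) + (-1)·(-163) + (0)·(51) + (6)·(20) + (-6)·(-19) + (5)·(-189) + (-3)·(18) + (-1)·(-149) = 9
Writing each c_i in base p = 3:
  c_1 = 23 = 2·3^0 + 1·3^1 + 2·3^2
  c_2 = 7 = 1·3^0 + 2·3^1
  c_3 = 8 = 2·3^0 + 2·3^1
  c_4 = 19 = 1·3^0 + 0·3^1 + 2·3^2
  c_5 = 1 = 1·3^0
  c_6 = 9 = 0·3^0 + 0·3^1 + 1·3^2
  c_7 = 8 = 2·3^0 + 2·3^1
  c_8 = 9 = 0·3^0 + 0·3^1 + 1·3^2
p-restricted factor λ_0 = (2, 1, 2, 1, 1, 0, 2, 0)
p-restricted factor λ_1 = (1, 2, 2, 0, 0, 0, 2, 0)
p-restricted factor λ_2 = (2, 0, 0, 2, 0, 1, 0, 1)

((2, 1, 2, 1, 1, 0, 2, 0), (1, 2, 2, 0, 0, 0, 2, 0), (2, 0, 0, 2, 0, 1, 0, 1))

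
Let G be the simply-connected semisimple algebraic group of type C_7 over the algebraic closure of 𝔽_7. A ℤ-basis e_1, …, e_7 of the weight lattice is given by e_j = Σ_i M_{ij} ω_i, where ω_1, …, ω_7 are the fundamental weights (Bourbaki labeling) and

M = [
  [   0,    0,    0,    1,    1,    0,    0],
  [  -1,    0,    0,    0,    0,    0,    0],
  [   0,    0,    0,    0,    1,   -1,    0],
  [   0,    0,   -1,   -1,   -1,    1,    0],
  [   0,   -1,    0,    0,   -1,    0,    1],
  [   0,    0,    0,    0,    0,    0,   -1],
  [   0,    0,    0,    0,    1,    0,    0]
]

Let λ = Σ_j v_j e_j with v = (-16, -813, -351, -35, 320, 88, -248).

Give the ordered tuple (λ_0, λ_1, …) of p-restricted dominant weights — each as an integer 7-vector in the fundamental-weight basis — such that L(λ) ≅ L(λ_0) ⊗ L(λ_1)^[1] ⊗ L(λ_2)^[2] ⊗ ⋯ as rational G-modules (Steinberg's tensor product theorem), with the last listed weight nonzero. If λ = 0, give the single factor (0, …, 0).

((5, 2, 1, 0, 0, 3, 5), (5, 2, 5, 1, 0, 0, 3), (5, 0, 4, 3, 5, 5, 6))

ω-coordinates c = M·v, v = (-16, -813, -351, -35, 320, 88, -248):
  c_1 = 0*-16 + 0*-813 + 0*-351 + 1*-35 + 1*320 + 0*88 + 0*-248 = 285
  c_2 = -1*-16 + 0*-813 + 0*-351 + 0*-35 + 0*320 + 0*88 + 0*-248 = 16
  c_3 = 0*-16 + 0*-813 + 0*-351 + 0*-35 + 1*320 + -1*88 + 0*-248 = 232
  c_4 = 0*-16 + 0*-813 + -1*-351 + -1*-35 + -1*320 + 1*88 + 0*-248 = 154
  c_5 = 0*-16 + -1*-813 + 0*-351 + 0*-35 + -1*320 + 0*88 + 1*-248 = 245
  c_6 = 0*-16 + 0*-813 + 0*-351 + 0*-35 + 0*320 + 0*88 + -1*-248 = 248
  c_7 = 0*-16 + 0*-813 + 0*-351 + 0*-35 + 1*320 + 0*88 + 0*-248 = 320
Writing each c_i in base p = 7:
  c_1 = 285 = 5·7^0 + 5·7^1 + 5·7^2
  c_2 = 16 = 2·7^0 + 2·7^1
  c_3 = 232 = 1·7^0 + 5·7^1 + 4·7^2
  c_4 = 154 = 0·7^0 + 1·7^1 + 3·7^2
  c_5 = 245 = 0·7^0 + 0·7^1 + 5·7^2
  c_6 = 248 = 3·7^0 + 0·7^1 + 5·7^2
  c_7 = 320 = 5·7^0 + 3·7^1 + 6·7^2
λ_0 = (5, 2, 1, 0, 0, 3, 5)
λ_1 = (5, 2, 5, 1, 0, 0, 3)
λ_2 = (5, 0, 4, 3, 5, 5, 6)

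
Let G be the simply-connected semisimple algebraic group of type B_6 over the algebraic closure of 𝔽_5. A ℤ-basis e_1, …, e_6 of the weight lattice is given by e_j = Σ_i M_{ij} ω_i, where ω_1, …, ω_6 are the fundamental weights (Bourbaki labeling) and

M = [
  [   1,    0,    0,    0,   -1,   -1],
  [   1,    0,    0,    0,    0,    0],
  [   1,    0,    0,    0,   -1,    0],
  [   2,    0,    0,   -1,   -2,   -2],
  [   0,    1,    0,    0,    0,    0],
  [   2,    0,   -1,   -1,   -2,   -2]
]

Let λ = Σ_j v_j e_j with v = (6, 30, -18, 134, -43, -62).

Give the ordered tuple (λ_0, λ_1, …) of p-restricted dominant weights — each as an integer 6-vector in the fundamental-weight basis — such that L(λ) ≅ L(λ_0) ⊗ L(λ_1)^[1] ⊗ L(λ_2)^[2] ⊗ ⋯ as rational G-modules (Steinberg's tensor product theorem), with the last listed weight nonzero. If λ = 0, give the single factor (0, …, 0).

In the fundamental-weight basis, λ has coordinates c = M·v (v = (6, 30, -18, 134, -43, -62)):
  c_1 = 1*6 + 0*30 + 0*-18 + 0*134 + -1*-43 + -1*-62 = 111
  c_2 = 1*6 + 0*30 + 0*-18 + 0*134 + 0*-43 + 0*-62 = 6
  c_3 = 1*6 + 0*30 + 0*-18 + 0*134 + -1*-43 + 0*-62 = 49
  c_4 = 2*6 + 0*30 + 0*-18 + -1*134 + -2*-43 + -2*-62 = 88
  c_5 = 0*6 + 1*30 + 0*-18 + 0*134 + 0*-43 + 0*-62 = 30
  c_6 = 2*6 + 0*30 + -1*-18 + -1*134 + -2*-43 + -2*-62 = 106
Base-5 expansion of each c_i:
  c_1 = 111 = 1·5^0 + 2·5^1 + 4·5^2
  c_2 = 6 = 1·5^0 + 1·5^1
  c_3 = 49 = 4·5^0 + 4·5^1 + 1·5^2
  c_4 = 88 = 3·5^0 + 2·5^1 + 3·5^2
  c_5 = 30 = 0·5^0 + 1·5^1 + 1·5^2
  c_6 = 106 = 1·5^0 + 1·5^1 + 4·5^2
λ_0 = (1, 1, 4, 3, 0, 1)
λ_1 = (2, 1, 4, 2, 1, 1)
λ_2 = (4, 0, 1, 3, 1, 4)

((1, 1, 4, 3, 0, 1), (2, 1, 4, 2, 1, 1), (4, 0, 1, 3, 1, 4))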